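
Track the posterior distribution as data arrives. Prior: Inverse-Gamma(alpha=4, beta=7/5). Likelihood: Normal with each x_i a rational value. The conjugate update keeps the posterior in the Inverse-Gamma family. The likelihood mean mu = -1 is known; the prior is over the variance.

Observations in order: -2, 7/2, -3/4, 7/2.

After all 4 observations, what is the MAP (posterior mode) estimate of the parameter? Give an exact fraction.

507/160

obs 1: x=-2 → posterior Inverse-Gamma(9/2, 19/10)
obs 2: x=7/2 → posterior Inverse-Gamma(5, 481/40)
obs 3: x=-3/4 → posterior Inverse-Gamma(11/2, 1929/160)
obs 4: x=7/2 → posterior Inverse-Gamma(6, 3549/160)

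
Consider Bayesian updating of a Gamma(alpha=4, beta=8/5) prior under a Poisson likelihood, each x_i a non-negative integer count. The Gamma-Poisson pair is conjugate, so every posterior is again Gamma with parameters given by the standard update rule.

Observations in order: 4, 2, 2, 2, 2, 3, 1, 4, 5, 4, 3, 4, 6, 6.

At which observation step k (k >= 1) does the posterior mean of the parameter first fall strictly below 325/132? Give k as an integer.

k = 5

obs 1: x=4 → posterior Gamma(8, 13/5)
obs 2: x=2 → posterior Gamma(10, 18/5)
obs 3: x=2 → posterior Gamma(12, 23/5)
obs 4: x=2 → posterior Gamma(14, 28/5)
obs 5: x=2 → posterior Gamma(16, 33/5)
obs 6: x=3 → posterior Gamma(19, 38/5)
obs 7: x=1 → posterior Gamma(20, 43/5)
obs 8: x=4 → posterior Gamma(24, 48/5)
obs 9: x=5 → posterior Gamma(29, 53/5)
obs 10: x=4 → posterior Gamma(33, 58/5)
obs 11: x=3 → posterior Gamma(36, 63/5)
obs 12: x=4 → posterior Gamma(40, 68/5)
obs 13: x=6 → posterior Gamma(46, 73/5)
obs 14: x=6 → posterior Gamma(52, 78/5)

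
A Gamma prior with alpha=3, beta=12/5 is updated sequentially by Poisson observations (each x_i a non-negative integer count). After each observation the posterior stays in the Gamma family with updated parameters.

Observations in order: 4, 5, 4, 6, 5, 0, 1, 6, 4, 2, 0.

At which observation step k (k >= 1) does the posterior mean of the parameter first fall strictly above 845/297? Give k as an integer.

obs 1: x=4 → posterior Gamma(7, 17/5)
obs 2: x=5 → posterior Gamma(12, 22/5)
obs 3: x=4 → posterior Gamma(16, 27/5)
obs 4: x=6 → posterior Gamma(22, 32/5)
obs 5: x=5 → posterior Gamma(27, 37/5)
obs 6: x=0 → posterior Gamma(27, 42/5)
obs 7: x=1 → posterior Gamma(28, 47/5)
obs 8: x=6 → posterior Gamma(34, 52/5)
obs 9: x=4 → posterior Gamma(38, 57/5)
obs 10: x=2 → posterior Gamma(40, 62/5)
obs 11: x=0 → posterior Gamma(40, 67/5)

k = 3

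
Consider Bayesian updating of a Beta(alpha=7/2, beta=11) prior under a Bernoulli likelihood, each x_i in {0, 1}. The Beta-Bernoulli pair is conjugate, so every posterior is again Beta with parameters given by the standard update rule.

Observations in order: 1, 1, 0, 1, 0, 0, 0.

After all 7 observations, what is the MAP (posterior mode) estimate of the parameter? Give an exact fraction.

obs 1: x=1 → posterior Beta(9/2, 11)
obs 2: x=1 → posterior Beta(11/2, 11)
obs 3: x=0 → posterior Beta(11/2, 12)
obs 4: x=1 → posterior Beta(13/2, 12)
obs 5: x=0 → posterior Beta(13/2, 13)
obs 6: x=0 → posterior Beta(13/2, 14)
obs 7: x=0 → posterior Beta(13/2, 15)

11/39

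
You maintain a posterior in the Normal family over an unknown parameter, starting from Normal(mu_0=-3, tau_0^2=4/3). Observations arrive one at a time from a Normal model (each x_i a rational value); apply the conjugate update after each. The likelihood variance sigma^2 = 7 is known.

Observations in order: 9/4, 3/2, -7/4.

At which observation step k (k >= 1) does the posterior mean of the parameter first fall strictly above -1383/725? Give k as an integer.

k = 2

obs 1: x=9/4 → posterior Normal(-54/25, 28/25)
obs 2: x=3/2 → posterior Normal(-48/29, 28/29)
obs 3: x=-7/4 → posterior Normal(-5/3, 28/33)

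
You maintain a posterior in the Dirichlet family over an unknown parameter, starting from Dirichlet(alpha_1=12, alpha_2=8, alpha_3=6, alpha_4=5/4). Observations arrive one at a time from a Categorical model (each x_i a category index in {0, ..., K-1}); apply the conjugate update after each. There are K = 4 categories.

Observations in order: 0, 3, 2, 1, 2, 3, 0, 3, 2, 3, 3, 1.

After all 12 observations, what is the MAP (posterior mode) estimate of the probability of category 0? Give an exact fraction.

52/141

obs 1: x=0 → posterior Dirichlet(13, 8, 6, 5/4)
obs 2: x=3 → posterior Dirichlet(13, 8, 6, 9/4)
obs 3: x=2 → posterior Dirichlet(13, 8, 7, 9/4)
obs 4: x=1 → posterior Dirichlet(13, 9, 7, 9/4)
obs 5: x=2 → posterior Dirichlet(13, 9, 8, 9/4)
obs 6: x=3 → posterior Dirichlet(13, 9, 8, 13/4)
obs 7: x=0 → posterior Dirichlet(14, 9, 8, 13/4)
obs 8: x=3 → posterior Dirichlet(14, 9, 8, 17/4)
obs 9: x=2 → posterior Dirichlet(14, 9, 9, 17/4)
obs 10: x=3 → posterior Dirichlet(14, 9, 9, 21/4)
obs 11: x=3 → posterior Dirichlet(14, 9, 9, 25/4)
obs 12: x=1 → posterior Dirichlet(14, 10, 9, 25/4)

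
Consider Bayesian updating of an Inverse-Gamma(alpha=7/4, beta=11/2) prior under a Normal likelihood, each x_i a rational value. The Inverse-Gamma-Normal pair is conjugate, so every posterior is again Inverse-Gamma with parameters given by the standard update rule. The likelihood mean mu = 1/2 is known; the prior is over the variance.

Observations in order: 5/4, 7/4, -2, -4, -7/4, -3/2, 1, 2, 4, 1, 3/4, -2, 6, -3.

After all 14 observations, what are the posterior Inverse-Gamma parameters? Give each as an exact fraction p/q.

obs 1: x=5/4 → posterior Inverse-Gamma(9/4, 185/32)
obs 2: x=7/4 → posterior Inverse-Gamma(11/4, 105/16)
obs 3: x=-2 → posterior Inverse-Gamma(13/4, 155/16)
obs 4: x=-4 → posterior Inverse-Gamma(15/4, 317/16)
obs 5: x=-7/4 → posterior Inverse-Gamma(17/4, 715/32)
obs 6: x=-3/2 → posterior Inverse-Gamma(19/4, 779/32)
obs 7: x=1 → posterior Inverse-Gamma(21/4, 783/32)
obs 8: x=2 → posterior Inverse-Gamma(23/4, 819/32)
obs 9: x=4 → posterior Inverse-Gamma(25/4, 1015/32)
obs 10: x=1 → posterior Inverse-Gamma(27/4, 1019/32)
obs 11: x=3/4 → posterior Inverse-Gamma(29/4, 255/8)
obs 12: x=-2 → posterior Inverse-Gamma(31/4, 35)
obs 13: x=6 → posterior Inverse-Gamma(33/4, 401/8)
obs 14: x=-3 → posterior Inverse-Gamma(35/4, 225/4)

alpha=35/4, beta=225/4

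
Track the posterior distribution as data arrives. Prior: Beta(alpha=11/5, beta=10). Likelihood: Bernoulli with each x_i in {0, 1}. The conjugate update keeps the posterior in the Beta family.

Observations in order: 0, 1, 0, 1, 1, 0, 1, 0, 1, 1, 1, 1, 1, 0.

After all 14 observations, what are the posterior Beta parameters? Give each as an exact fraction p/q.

obs 1: x=0 → posterior Beta(11/5, 11)
obs 2: x=1 → posterior Beta(16/5, 11)
obs 3: x=0 → posterior Beta(16/5, 12)
obs 4: x=1 → posterior Beta(21/5, 12)
obs 5: x=1 → posterior Beta(26/5, 12)
obs 6: x=0 → posterior Beta(26/5, 13)
obs 7: x=1 → posterior Beta(31/5, 13)
obs 8: x=0 → posterior Beta(31/5, 14)
obs 9: x=1 → posterior Beta(36/5, 14)
obs 10: x=1 → posterior Beta(41/5, 14)
obs 11: x=1 → posterior Beta(46/5, 14)
obs 12: x=1 → posterior Beta(51/5, 14)
obs 13: x=1 → posterior Beta(56/5, 14)
obs 14: x=0 → posterior Beta(56/5, 15)

alpha=56/5, beta=15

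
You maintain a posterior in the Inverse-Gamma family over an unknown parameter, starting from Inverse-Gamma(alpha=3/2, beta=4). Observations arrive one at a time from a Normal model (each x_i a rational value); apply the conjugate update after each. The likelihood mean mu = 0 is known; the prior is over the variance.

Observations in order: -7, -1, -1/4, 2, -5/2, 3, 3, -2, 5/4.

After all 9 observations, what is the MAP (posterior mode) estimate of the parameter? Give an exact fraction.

105/16

obs 1: x=-7 → posterior Inverse-Gamma(2, 57/2)
obs 2: x=-1 → posterior Inverse-Gamma(5/2, 29)
obs 3: x=-1/4 → posterior Inverse-Gamma(3, 929/32)
obs 4: x=2 → posterior Inverse-Gamma(7/2, 993/32)
obs 5: x=-5/2 → posterior Inverse-Gamma(4, 1093/32)
obs 6: x=3 → posterior Inverse-Gamma(9/2, 1237/32)
obs 7: x=3 → posterior Inverse-Gamma(5, 1381/32)
obs 8: x=-2 → posterior Inverse-Gamma(11/2, 1445/32)
obs 9: x=5/4 → posterior Inverse-Gamma(6, 735/16)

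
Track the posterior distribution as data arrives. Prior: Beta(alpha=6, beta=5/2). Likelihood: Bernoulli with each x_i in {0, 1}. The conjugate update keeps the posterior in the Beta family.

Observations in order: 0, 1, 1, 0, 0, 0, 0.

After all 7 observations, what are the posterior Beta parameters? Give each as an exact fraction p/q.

obs 1: x=0 → posterior Beta(6, 7/2)
obs 2: x=1 → posterior Beta(7, 7/2)
obs 3: x=1 → posterior Beta(8, 7/2)
obs 4: x=0 → posterior Beta(8, 9/2)
obs 5: x=0 → posterior Beta(8, 11/2)
obs 6: x=0 → posterior Beta(8, 13/2)
obs 7: x=0 → posterior Beta(8, 15/2)

alpha=8, beta=15/2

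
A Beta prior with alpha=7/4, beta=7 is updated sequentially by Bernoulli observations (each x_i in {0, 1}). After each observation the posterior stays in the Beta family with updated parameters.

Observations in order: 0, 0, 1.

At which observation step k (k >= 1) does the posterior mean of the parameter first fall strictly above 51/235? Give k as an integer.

obs 1: x=0 → posterior Beta(7/4, 8)
obs 2: x=0 → posterior Beta(7/4, 9)
obs 3: x=1 → posterior Beta(11/4, 9)

k = 3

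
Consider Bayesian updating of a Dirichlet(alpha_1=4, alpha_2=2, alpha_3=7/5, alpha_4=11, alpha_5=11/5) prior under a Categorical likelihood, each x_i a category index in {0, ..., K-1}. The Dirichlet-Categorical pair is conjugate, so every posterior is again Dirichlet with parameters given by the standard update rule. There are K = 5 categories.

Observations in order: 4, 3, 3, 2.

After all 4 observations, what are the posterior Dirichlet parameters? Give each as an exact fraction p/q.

obs 1: x=4 → posterior Dirichlet(4, 2, 7/5, 11, 16/5)
obs 2: x=3 → posterior Dirichlet(4, 2, 7/5, 12, 16/5)
obs 3: x=3 → posterior Dirichlet(4, 2, 7/5, 13, 16/5)
obs 4: x=2 → posterior Dirichlet(4, 2, 12/5, 13, 16/5)

alpha_1=4, alpha_2=2, alpha_3=12/5, alpha_4=13, alpha_5=16/5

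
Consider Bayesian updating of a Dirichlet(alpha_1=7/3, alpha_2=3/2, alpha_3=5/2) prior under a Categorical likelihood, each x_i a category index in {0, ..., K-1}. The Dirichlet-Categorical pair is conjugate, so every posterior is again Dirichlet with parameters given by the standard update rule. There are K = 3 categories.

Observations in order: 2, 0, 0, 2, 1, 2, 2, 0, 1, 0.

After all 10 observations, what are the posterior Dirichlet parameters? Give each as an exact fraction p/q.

obs 1: x=2 → posterior Dirichlet(7/3, 3/2, 7/2)
obs 2: x=0 → posterior Dirichlet(10/3, 3/2, 7/2)
obs 3: x=0 → posterior Dirichlet(13/3, 3/2, 7/2)
obs 4: x=2 → posterior Dirichlet(13/3, 3/2, 9/2)
obs 5: x=1 → posterior Dirichlet(13/3, 5/2, 9/2)
obs 6: x=2 → posterior Dirichlet(13/3, 5/2, 11/2)
obs 7: x=2 → posterior Dirichlet(13/3, 5/2, 13/2)
obs 8: x=0 → posterior Dirichlet(16/3, 5/2, 13/2)
obs 9: x=1 → posterior Dirichlet(16/3, 7/2, 13/2)
obs 10: x=0 → posterior Dirichlet(19/3, 7/2, 13/2)

alpha_1=19/3, alpha_2=7/2, alpha_3=13/2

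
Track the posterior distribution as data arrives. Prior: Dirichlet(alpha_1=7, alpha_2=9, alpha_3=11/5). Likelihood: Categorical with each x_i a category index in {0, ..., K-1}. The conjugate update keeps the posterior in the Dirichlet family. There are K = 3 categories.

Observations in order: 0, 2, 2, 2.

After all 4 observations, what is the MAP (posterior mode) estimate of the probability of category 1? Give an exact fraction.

5/12

obs 1: x=0 → posterior Dirichlet(8, 9, 11/5)
obs 2: x=2 → posterior Dirichlet(8, 9, 16/5)
obs 3: x=2 → posterior Dirichlet(8, 9, 21/5)
obs 4: x=2 → posterior Dirichlet(8, 9, 26/5)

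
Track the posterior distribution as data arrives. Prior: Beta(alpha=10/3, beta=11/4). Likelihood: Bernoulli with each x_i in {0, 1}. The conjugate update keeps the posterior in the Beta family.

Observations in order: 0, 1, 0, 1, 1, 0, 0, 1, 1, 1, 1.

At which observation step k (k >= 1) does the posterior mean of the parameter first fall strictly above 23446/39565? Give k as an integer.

k = 11

obs 1: x=0 → posterior Beta(10/3, 15/4)
obs 2: x=1 → posterior Beta(13/3, 15/4)
obs 3: x=0 → posterior Beta(13/3, 19/4)
obs 4: x=1 → posterior Beta(16/3, 19/4)
obs 5: x=1 → posterior Beta(19/3, 19/4)
obs 6: x=0 → posterior Beta(19/3, 23/4)
obs 7: x=0 → posterior Beta(19/3, 27/4)
obs 8: x=1 → posterior Beta(22/3, 27/4)
obs 9: x=1 → posterior Beta(25/3, 27/4)
obs 10: x=1 → posterior Beta(28/3, 27/4)
obs 11: x=1 → posterior Beta(31/3, 27/4)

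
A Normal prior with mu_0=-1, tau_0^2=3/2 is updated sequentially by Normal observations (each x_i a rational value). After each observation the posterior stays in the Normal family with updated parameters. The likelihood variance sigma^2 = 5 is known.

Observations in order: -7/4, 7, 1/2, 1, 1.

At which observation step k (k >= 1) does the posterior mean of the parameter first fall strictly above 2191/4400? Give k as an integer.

obs 1: x=-7/4 → posterior Normal(-61/52, 15/13)
obs 2: x=7 → posterior Normal(23/64, 15/16)
obs 3: x=1/2 → posterior Normal(29/76, 15/19)
obs 4: x=1 → posterior Normal(41/88, 15/22)
obs 5: x=1 → posterior Normal(53/100, 3/5)

k = 5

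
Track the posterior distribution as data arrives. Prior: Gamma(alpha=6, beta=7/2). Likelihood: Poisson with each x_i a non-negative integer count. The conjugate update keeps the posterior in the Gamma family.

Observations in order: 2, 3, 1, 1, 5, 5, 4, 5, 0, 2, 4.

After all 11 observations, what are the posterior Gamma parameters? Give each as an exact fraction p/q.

obs 1: x=2 → posterior Gamma(8, 9/2)
obs 2: x=3 → posterior Gamma(11, 11/2)
obs 3: x=1 → posterior Gamma(12, 13/2)
obs 4: x=1 → posterior Gamma(13, 15/2)
obs 5: x=5 → posterior Gamma(18, 17/2)
obs 6: x=5 → posterior Gamma(23, 19/2)
obs 7: x=4 → posterior Gamma(27, 21/2)
obs 8: x=5 → posterior Gamma(32, 23/2)
obs 9: x=0 → posterior Gamma(32, 25/2)
obs 10: x=2 → posterior Gamma(34, 27/2)
obs 11: x=4 → posterior Gamma(38, 29/2)

alpha=38, beta=29/2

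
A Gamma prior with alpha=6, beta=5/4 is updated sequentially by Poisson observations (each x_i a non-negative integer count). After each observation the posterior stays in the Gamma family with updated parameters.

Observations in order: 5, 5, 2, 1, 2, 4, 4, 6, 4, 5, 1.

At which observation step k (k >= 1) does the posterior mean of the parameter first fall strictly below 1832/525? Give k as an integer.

k = 5

obs 1: x=5 → posterior Gamma(11, 9/4)
obs 2: x=5 → posterior Gamma(16, 13/4)
obs 3: x=2 → posterior Gamma(18, 17/4)
obs 4: x=1 → posterior Gamma(19, 21/4)
obs 5: x=2 → posterior Gamma(21, 25/4)
obs 6: x=4 → posterior Gamma(25, 29/4)
obs 7: x=4 → posterior Gamma(29, 33/4)
obs 8: x=6 → posterior Gamma(35, 37/4)
obs 9: x=4 → posterior Gamma(39, 41/4)
obs 10: x=5 → posterior Gamma(44, 45/4)
obs 11: x=1 → posterior Gamma(45, 49/4)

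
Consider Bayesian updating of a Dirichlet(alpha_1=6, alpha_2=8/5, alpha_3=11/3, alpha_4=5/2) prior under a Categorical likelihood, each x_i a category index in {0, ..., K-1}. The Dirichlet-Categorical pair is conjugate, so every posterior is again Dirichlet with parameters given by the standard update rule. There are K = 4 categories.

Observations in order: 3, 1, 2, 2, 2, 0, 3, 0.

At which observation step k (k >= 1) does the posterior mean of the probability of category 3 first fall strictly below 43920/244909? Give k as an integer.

obs 1: x=3 → posterior Dirichlet(6, 8/5, 11/3, 7/2)
obs 2: x=1 → posterior Dirichlet(6, 13/5, 11/3, 7/2)
obs 3: x=2 → posterior Dirichlet(6, 13/5, 14/3, 7/2)
obs 4: x=2 → posterior Dirichlet(6, 13/5, 17/3, 7/2)
obs 5: x=2 → posterior Dirichlet(6, 13/5, 20/3, 7/2)
obs 6: x=0 → posterior Dirichlet(7, 13/5, 20/3, 7/2)
obs 7: x=3 → posterior Dirichlet(7, 13/5, 20/3, 9/2)
obs 8: x=0 → posterior Dirichlet(8, 13/5, 20/3, 9/2)

k = 6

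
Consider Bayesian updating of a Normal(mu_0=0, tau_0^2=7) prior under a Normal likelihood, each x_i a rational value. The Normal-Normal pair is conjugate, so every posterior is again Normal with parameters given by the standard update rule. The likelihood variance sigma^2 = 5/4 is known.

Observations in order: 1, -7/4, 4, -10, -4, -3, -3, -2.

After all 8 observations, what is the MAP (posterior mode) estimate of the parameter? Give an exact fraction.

obs 1: x=1 → posterior Normal(28/33, 35/33)
obs 2: x=-7/4 → posterior Normal(-21/61, 35/61)
obs 3: x=4 → posterior Normal(91/89, 35/89)
obs 4: x=-10 → posterior Normal(-21/13, 35/117)
obs 5: x=-4 → posterior Normal(-301/145, 7/29)
obs 6: x=-3 → posterior Normal(-385/173, 35/173)
obs 7: x=-3 → posterior Normal(-7/3, 35/201)
obs 8: x=-2 → posterior Normal(-525/229, 35/229)

-525/229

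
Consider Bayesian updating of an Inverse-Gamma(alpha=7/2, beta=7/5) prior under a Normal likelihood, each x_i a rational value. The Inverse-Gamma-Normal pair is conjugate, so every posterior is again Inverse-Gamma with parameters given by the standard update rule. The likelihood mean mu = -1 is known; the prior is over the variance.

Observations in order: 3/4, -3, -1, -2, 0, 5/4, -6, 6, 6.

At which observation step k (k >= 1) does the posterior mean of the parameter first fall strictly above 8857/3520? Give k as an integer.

k = 7

obs 1: x=3/4 → posterior Inverse-Gamma(4, 469/160)
obs 2: x=-3 → posterior Inverse-Gamma(9/2, 789/160)
obs 3: x=-1 → posterior Inverse-Gamma(5, 789/160)
obs 4: x=-2 → posterior Inverse-Gamma(11/2, 869/160)
obs 5: x=0 → posterior Inverse-Gamma(6, 949/160)
obs 6: x=5/4 → posterior Inverse-Gamma(13/2, 677/80)
obs 7: x=-6 → posterior Inverse-Gamma(7, 1677/80)
obs 8: x=6 → posterior Inverse-Gamma(15/2, 3637/80)
obs 9: x=6 → posterior Inverse-Gamma(8, 5597/80)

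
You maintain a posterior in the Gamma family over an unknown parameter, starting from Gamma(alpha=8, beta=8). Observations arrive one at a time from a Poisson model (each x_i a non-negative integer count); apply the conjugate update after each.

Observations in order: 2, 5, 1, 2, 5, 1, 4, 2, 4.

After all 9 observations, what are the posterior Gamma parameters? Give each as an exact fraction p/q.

alpha=34, beta=17

obs 1: x=2 → posterior Gamma(10, 9)
obs 2: x=5 → posterior Gamma(15, 10)
obs 3: x=1 → posterior Gamma(16, 11)
obs 4: x=2 → posterior Gamma(18, 12)
obs 5: x=5 → posterior Gamma(23, 13)
obs 6: x=1 → posterior Gamma(24, 14)
obs 7: x=4 → posterior Gamma(28, 15)
obs 8: x=2 → posterior Gamma(30, 16)
obs 9: x=4 → posterior Gamma(34, 17)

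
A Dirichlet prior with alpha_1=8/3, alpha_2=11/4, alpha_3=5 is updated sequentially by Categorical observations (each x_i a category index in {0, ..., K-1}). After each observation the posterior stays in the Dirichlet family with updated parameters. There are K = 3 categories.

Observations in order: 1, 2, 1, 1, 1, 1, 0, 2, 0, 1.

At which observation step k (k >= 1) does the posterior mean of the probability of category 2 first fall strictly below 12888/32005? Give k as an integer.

k = 5

obs 1: x=1 → posterior Dirichlet(8/3, 15/4, 5)
obs 2: x=2 → posterior Dirichlet(8/3, 15/4, 6)
obs 3: x=1 → posterior Dirichlet(8/3, 19/4, 6)
obs 4: x=1 → posterior Dirichlet(8/3, 23/4, 6)
obs 5: x=1 → posterior Dirichlet(8/3, 27/4, 6)
obs 6: x=1 → posterior Dirichlet(8/3, 31/4, 6)
obs 7: x=0 → posterior Dirichlet(11/3, 31/4, 6)
obs 8: x=2 → posterior Dirichlet(11/3, 31/4, 7)
obs 9: x=0 → posterior Dirichlet(14/3, 31/4, 7)
obs 10: x=1 → posterior Dirichlet(14/3, 35/4, 7)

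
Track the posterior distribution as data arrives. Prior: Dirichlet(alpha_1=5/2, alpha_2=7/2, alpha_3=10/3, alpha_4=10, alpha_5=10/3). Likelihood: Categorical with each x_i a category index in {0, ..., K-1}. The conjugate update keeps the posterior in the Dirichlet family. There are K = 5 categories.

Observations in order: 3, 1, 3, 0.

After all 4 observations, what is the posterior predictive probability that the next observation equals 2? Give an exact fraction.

1/8

obs 1: x=3 → posterior Dirichlet(5/2, 7/2, 10/3, 11, 10/3)
obs 2: x=1 → posterior Dirichlet(5/2, 9/2, 10/3, 11, 10/3)
obs 3: x=3 → posterior Dirichlet(5/2, 9/2, 10/3, 12, 10/3)
obs 4: x=0 → posterior Dirichlet(7/2, 9/2, 10/3, 12, 10/3)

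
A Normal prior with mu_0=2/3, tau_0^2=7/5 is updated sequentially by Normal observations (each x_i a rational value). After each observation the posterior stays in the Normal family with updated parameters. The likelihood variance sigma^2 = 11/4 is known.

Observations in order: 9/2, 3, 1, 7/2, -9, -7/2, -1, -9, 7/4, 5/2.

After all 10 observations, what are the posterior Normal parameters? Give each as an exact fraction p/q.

mu_0=-83/201, tau_0^2=77/335

obs 1: x=9/2 → posterior Normal(488/249, 77/83)
obs 2: x=3 → posterior Normal(20/9, 77/111)
obs 3: x=1 → posterior Normal(824/417, 77/139)
obs 4: x=7/2 → posterior Normal(1118/501, 77/167)
obs 5: x=-9 → posterior Normal(362/585, 77/195)
obs 6: x=-7/2 → posterior Normal(68/669, 77/223)
obs 7: x=-1 → posterior Normal(-16/753, 77/251)
obs 8: x=-9 → posterior Normal(-772/837, 77/279)
obs 9: x=7/4 → posterior Normal(-625/921, 77/307)
obs 10: x=5/2 → posterior Normal(-83/201, 77/335)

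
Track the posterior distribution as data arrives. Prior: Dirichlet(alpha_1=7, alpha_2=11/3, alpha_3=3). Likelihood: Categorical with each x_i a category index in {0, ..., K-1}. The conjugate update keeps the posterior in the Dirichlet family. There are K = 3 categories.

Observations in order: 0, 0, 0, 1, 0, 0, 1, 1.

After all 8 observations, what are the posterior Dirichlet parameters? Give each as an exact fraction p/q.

alpha_1=12, alpha_2=20/3, alpha_3=3

obs 1: x=0 → posterior Dirichlet(8, 11/3, 3)
obs 2: x=0 → posterior Dirichlet(9, 11/3, 3)
obs 3: x=0 → posterior Dirichlet(10, 11/3, 3)
obs 4: x=1 → posterior Dirichlet(10, 14/3, 3)
obs 5: x=0 → posterior Dirichlet(11, 14/3, 3)
obs 6: x=0 → posterior Dirichlet(12, 14/3, 3)
obs 7: x=1 → posterior Dirichlet(12, 17/3, 3)
obs 8: x=1 → posterior Dirichlet(12, 20/3, 3)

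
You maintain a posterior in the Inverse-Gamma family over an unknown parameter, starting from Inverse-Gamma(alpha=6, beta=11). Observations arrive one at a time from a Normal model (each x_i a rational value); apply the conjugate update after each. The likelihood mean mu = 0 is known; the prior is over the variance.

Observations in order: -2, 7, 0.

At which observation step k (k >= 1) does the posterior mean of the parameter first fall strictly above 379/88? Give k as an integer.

k = 2

obs 1: x=-2 → posterior Inverse-Gamma(13/2, 13)
obs 2: x=7 → posterior Inverse-Gamma(7, 75/2)
obs 3: x=0 → posterior Inverse-Gamma(15/2, 75/2)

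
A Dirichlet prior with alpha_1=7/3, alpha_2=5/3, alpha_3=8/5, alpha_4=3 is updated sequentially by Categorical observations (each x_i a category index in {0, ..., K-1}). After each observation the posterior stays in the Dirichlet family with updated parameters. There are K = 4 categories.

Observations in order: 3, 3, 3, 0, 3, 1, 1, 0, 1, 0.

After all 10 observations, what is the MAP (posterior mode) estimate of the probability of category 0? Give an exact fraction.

65/219

obs 1: x=3 → posterior Dirichlet(7/3, 5/3, 8/5, 4)
obs 2: x=3 → posterior Dirichlet(7/3, 5/3, 8/5, 5)
obs 3: x=3 → posterior Dirichlet(7/3, 5/3, 8/5, 6)
obs 4: x=0 → posterior Dirichlet(10/3, 5/3, 8/5, 6)
obs 5: x=3 → posterior Dirichlet(10/3, 5/3, 8/5, 7)
obs 6: x=1 → posterior Dirichlet(10/3, 8/3, 8/5, 7)
obs 7: x=1 → posterior Dirichlet(10/3, 11/3, 8/5, 7)
obs 8: x=0 → posterior Dirichlet(13/3, 11/3, 8/5, 7)
obs 9: x=1 → posterior Dirichlet(13/3, 14/3, 8/5, 7)
obs 10: x=0 → posterior Dirichlet(16/3, 14/3, 8/5, 7)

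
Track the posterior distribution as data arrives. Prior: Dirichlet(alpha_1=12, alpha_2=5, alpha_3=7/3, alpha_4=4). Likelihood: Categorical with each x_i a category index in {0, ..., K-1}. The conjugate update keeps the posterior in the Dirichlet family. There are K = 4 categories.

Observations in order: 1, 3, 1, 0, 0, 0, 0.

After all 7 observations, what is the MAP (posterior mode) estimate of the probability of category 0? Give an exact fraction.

45/79

obs 1: x=1 → posterior Dirichlet(12, 6, 7/3, 4)
obs 2: x=3 → posterior Dirichlet(12, 6, 7/3, 5)
obs 3: x=1 → posterior Dirichlet(12, 7, 7/3, 5)
obs 4: x=0 → posterior Dirichlet(13, 7, 7/3, 5)
obs 5: x=0 → posterior Dirichlet(14, 7, 7/3, 5)
obs 6: x=0 → posterior Dirichlet(15, 7, 7/3, 5)
obs 7: x=0 → posterior Dirichlet(16, 7, 7/3, 5)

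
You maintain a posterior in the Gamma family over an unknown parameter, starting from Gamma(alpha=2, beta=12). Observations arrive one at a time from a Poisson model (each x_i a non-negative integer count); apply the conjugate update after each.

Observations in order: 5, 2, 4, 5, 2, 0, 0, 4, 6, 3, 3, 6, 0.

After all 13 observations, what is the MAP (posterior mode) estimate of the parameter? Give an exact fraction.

41/25

obs 1: x=5 → posterior Gamma(7, 13)
obs 2: x=2 → posterior Gamma(9, 14)
obs 3: x=4 → posterior Gamma(13, 15)
obs 4: x=5 → posterior Gamma(18, 16)
obs 5: x=2 → posterior Gamma(20, 17)
obs 6: x=0 → posterior Gamma(20, 18)
obs 7: x=0 → posterior Gamma(20, 19)
obs 8: x=4 → posterior Gamma(24, 20)
obs 9: x=6 → posterior Gamma(30, 21)
obs 10: x=3 → posterior Gamma(33, 22)
obs 11: x=3 → posterior Gamma(36, 23)
obs 12: x=6 → posterior Gamma(42, 24)
obs 13: x=0 → posterior Gamma(42, 25)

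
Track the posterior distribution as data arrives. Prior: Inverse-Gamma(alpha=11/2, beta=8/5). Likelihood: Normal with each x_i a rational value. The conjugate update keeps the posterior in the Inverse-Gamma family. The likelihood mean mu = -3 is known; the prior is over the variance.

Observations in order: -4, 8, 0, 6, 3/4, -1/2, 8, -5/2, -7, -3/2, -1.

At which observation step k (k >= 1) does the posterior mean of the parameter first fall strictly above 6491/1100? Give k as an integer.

obs 1: x=-4 → posterior Inverse-Gamma(6, 21/10)
obs 2: x=8 → posterior Inverse-Gamma(13/2, 313/5)
obs 3: x=0 → posterior Inverse-Gamma(7, 671/10)
obs 4: x=6 → posterior Inverse-Gamma(15/2, 538/5)
obs 5: x=3/4 → posterior Inverse-Gamma(8, 18341/160)
obs 6: x=-1/2 → posterior Inverse-Gamma(17/2, 18841/160)
obs 7: x=8 → posterior Inverse-Gamma(9, 28521/160)
obs 8: x=-5/2 → posterior Inverse-Gamma(19/2, 28541/160)
obs 9: x=-7 → posterior Inverse-Gamma(10, 29821/160)
obs 10: x=-3/2 → posterior Inverse-Gamma(21/2, 30001/160)
obs 11: x=-1 → posterior Inverse-Gamma(11, 30321/160)

k = 2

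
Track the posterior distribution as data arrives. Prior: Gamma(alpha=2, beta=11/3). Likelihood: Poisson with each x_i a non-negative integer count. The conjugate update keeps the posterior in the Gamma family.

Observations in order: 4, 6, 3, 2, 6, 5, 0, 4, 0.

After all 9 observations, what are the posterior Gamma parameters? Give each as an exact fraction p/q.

alpha=32, beta=38/3

obs 1: x=4 → posterior Gamma(6, 14/3)
obs 2: x=6 → posterior Gamma(12, 17/3)
obs 3: x=3 → posterior Gamma(15, 20/3)
obs 4: x=2 → posterior Gamma(17, 23/3)
obs 5: x=6 → posterior Gamma(23, 26/3)
obs 6: x=5 → posterior Gamma(28, 29/3)
obs 7: x=0 → posterior Gamma(28, 32/3)
obs 8: x=4 → posterior Gamma(32, 35/3)
obs 9: x=0 → posterior Gamma(32, 38/3)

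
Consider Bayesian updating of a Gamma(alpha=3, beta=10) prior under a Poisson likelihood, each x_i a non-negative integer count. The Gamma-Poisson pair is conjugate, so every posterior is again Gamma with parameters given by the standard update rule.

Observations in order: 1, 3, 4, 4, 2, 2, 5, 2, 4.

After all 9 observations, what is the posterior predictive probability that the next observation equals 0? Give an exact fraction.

230466617897195215045509519405933293401/1073741824000000000000000000000000000000

obs 1: x=1 → posterior Gamma(4, 11)
obs 2: x=3 → posterior Gamma(7, 12)
obs 3: x=4 → posterior Gamma(11, 13)
obs 4: x=4 → posterior Gamma(15, 14)
obs 5: x=2 → posterior Gamma(17, 15)
obs 6: x=2 → posterior Gamma(19, 16)
obs 7: x=5 → posterior Gamma(24, 17)
obs 8: x=2 → posterior Gamma(26, 18)
obs 9: x=4 → posterior Gamma(30, 19)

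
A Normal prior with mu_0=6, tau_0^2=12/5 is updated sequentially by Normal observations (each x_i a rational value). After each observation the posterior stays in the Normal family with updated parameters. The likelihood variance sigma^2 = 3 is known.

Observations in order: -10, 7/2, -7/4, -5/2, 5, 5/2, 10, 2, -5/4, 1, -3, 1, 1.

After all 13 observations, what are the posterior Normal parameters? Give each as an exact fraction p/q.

mu_0=20/19, tau_0^2=4/19

obs 1: x=-10 → posterior Normal(-10/9, 4/3)
obs 2: x=7/2 → posterior Normal(4/13, 12/13)
obs 3: x=-7/4 → posterior Normal(-3/17, 12/17)
obs 4: x=-5/2 → posterior Normal(-13/21, 4/7)
obs 5: x=5 → posterior Normal(7/25, 12/25)
obs 6: x=5/2 → posterior Normal(17/29, 12/29)
obs 7: x=10 → posterior Normal(19/11, 4/11)
obs 8: x=2 → posterior Normal(65/37, 12/37)
obs 9: x=-5/4 → posterior Normal(60/41, 12/41)
obs 10: x=1 → posterior Normal(64/45, 4/15)
obs 11: x=-3 → posterior Normal(52/49, 12/49)
obs 12: x=1 → posterior Normal(56/53, 12/53)
obs 13: x=1 → posterior Normal(20/19, 4/19)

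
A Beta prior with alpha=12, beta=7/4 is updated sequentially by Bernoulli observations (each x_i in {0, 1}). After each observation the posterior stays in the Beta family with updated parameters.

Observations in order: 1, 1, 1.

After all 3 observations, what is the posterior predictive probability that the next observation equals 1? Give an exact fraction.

60/67

obs 1: x=1 → posterior Beta(13, 7/4)
obs 2: x=1 → posterior Beta(14, 7/4)
obs 3: x=1 → posterior Beta(15, 7/4)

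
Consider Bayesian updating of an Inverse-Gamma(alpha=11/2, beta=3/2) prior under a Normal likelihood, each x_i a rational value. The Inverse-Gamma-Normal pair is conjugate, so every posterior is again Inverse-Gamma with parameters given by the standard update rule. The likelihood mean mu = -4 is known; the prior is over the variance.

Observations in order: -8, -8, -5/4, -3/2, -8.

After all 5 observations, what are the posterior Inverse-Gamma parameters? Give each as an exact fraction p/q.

alpha=8, beta=1037/32

obs 1: x=-8 → posterior Inverse-Gamma(6, 19/2)
obs 2: x=-8 → posterior Inverse-Gamma(13/2, 35/2)
obs 3: x=-5/4 → posterior Inverse-Gamma(7, 681/32)
obs 4: x=-3/2 → posterior Inverse-Gamma(15/2, 781/32)
obs 5: x=-8 → posterior Inverse-Gamma(8, 1037/32)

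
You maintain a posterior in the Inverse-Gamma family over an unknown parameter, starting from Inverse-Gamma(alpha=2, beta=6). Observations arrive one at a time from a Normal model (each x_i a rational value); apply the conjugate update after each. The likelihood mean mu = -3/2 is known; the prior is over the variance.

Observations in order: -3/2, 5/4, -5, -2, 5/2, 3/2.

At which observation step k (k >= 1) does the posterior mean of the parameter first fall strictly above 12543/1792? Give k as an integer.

obs 1: x=-3/2 → posterior Inverse-Gamma(5/2, 6)
obs 2: x=5/4 → posterior Inverse-Gamma(3, 313/32)
obs 3: x=-5 → posterior Inverse-Gamma(7/2, 509/32)
obs 4: x=-2 → posterior Inverse-Gamma(4, 513/32)
obs 5: x=5/2 → posterior Inverse-Gamma(9/2, 769/32)
obs 6: x=3/2 → posterior Inverse-Gamma(5, 913/32)

k = 6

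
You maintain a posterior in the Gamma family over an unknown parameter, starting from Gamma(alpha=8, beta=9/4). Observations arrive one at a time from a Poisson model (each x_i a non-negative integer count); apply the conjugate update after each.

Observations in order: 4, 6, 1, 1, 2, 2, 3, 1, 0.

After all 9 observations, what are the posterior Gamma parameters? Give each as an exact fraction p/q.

obs 1: x=4 → posterior Gamma(12, 13/4)
obs 2: x=6 → posterior Gamma(18, 17/4)
obs 3: x=1 → posterior Gamma(19, 21/4)
obs 4: x=1 → posterior Gamma(20, 25/4)
obs 5: x=2 → posterior Gamma(22, 29/4)
obs 6: x=2 → posterior Gamma(24, 33/4)
obs 7: x=3 → posterior Gamma(27, 37/4)
obs 8: x=1 → posterior Gamma(28, 41/4)
obs 9: x=0 → posterior Gamma(28, 45/4)

alpha=28, beta=45/4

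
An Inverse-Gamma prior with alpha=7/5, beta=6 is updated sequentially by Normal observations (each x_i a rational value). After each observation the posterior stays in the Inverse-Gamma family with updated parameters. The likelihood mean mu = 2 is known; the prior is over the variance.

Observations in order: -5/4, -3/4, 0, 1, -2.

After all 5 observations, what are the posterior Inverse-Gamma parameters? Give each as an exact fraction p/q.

obs 1: x=-5/4 → posterior Inverse-Gamma(19/10, 361/32)
obs 2: x=-3/4 → posterior Inverse-Gamma(12/5, 241/16)
obs 3: x=0 → posterior Inverse-Gamma(29/10, 273/16)
obs 4: x=1 → posterior Inverse-Gamma(17/5, 281/16)
obs 5: x=-2 → posterior Inverse-Gamma(39/10, 409/16)

alpha=39/10, beta=409/16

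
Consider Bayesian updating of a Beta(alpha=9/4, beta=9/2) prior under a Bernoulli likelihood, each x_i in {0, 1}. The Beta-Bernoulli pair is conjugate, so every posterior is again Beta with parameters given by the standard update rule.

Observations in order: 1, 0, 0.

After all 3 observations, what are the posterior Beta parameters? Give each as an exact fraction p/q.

alpha=13/4, beta=13/2

obs 1: x=1 → posterior Beta(13/4, 9/2)
obs 2: x=0 → posterior Beta(13/4, 11/2)
obs 3: x=0 → posterior Beta(13/4, 13/2)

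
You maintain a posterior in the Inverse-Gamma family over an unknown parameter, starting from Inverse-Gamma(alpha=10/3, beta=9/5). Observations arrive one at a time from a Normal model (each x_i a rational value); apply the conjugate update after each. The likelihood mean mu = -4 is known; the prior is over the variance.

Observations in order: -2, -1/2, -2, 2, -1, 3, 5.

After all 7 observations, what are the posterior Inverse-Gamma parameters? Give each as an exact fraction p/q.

obs 1: x=-2 → posterior Inverse-Gamma(23/6, 19/5)
obs 2: x=-1/2 → posterior Inverse-Gamma(13/3, 397/40)
obs 3: x=-2 → posterior Inverse-Gamma(29/6, 477/40)
obs 4: x=2 → posterior Inverse-Gamma(16/3, 1197/40)
obs 5: x=-1 → posterior Inverse-Gamma(35/6, 1377/40)
obs 6: x=3 → posterior Inverse-Gamma(19/3, 2357/40)
obs 7: x=5 → posterior Inverse-Gamma(41/6, 3977/40)

alpha=41/6, beta=3977/40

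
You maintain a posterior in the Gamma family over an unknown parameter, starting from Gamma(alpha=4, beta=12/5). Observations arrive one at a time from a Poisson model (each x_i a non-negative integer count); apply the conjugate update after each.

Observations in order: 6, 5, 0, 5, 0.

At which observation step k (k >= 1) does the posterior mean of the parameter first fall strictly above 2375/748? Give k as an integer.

k = 2

obs 1: x=6 → posterior Gamma(10, 17/5)
obs 2: x=5 → posterior Gamma(15, 22/5)
obs 3: x=0 → posterior Gamma(15, 27/5)
obs 4: x=5 → posterior Gamma(20, 32/5)
obs 5: x=0 → posterior Gamma(20, 37/5)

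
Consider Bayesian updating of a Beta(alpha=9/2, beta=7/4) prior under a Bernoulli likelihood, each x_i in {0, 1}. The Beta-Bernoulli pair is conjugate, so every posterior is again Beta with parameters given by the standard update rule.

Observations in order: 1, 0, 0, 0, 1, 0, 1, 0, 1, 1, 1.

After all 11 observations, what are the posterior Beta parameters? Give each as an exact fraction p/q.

alpha=21/2, beta=27/4

obs 1: x=1 → posterior Beta(11/2, 7/4)
obs 2: x=0 → posterior Beta(11/2, 11/4)
obs 3: x=0 → posterior Beta(11/2, 15/4)
obs 4: x=0 → posterior Beta(11/2, 19/4)
obs 5: x=1 → posterior Beta(13/2, 19/4)
obs 6: x=0 → posterior Beta(13/2, 23/4)
obs 7: x=1 → posterior Beta(15/2, 23/4)
obs 8: x=0 → posterior Beta(15/2, 27/4)
obs 9: x=1 → posterior Beta(17/2, 27/4)
obs 10: x=1 → posterior Beta(19/2, 27/4)
obs 11: x=1 → posterior Beta(21/2, 27/4)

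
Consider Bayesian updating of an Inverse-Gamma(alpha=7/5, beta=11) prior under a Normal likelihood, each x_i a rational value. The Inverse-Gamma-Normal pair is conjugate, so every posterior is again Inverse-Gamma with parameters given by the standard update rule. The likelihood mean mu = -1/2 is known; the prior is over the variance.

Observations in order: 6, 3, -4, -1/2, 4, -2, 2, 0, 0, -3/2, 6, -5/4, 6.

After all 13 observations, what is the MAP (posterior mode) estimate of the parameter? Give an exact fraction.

16325/1424

obs 1: x=6 → posterior Inverse-Gamma(19/10, 257/8)
obs 2: x=3 → posterior Inverse-Gamma(12/5, 153/4)
obs 3: x=-4 → posterior Inverse-Gamma(29/10, 355/8)
obs 4: x=-1/2 → posterior Inverse-Gamma(17/5, 355/8)
obs 5: x=4 → posterior Inverse-Gamma(39/10, 109/2)
obs 6: x=-2 → posterior Inverse-Gamma(22/5, 445/8)
obs 7: x=2 → posterior Inverse-Gamma(49/10, 235/4)
obs 8: x=0 → posterior Inverse-Gamma(27/5, 471/8)
obs 9: x=0 → posterior Inverse-Gamma(59/10, 59)
obs 10: x=-3/2 → posterior Inverse-Gamma(32/5, 119/2)
obs 11: x=6 → posterior Inverse-Gamma(69/10, 645/8)
obs 12: x=-5/4 → posterior Inverse-Gamma(37/5, 2589/32)
obs 13: x=6 → posterior Inverse-Gamma(79/10, 3265/32)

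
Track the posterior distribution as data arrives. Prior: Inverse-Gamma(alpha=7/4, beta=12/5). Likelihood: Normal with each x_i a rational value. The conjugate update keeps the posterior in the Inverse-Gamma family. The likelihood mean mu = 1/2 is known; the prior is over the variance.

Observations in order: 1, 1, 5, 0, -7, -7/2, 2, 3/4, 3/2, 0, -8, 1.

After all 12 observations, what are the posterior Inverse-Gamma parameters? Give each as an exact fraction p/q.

alpha=31/4, beta=13929/160

obs 1: x=1 → posterior Inverse-Gamma(9/4, 101/40)
obs 2: x=1 → posterior Inverse-Gamma(11/4, 53/20)
obs 3: x=5 → posterior Inverse-Gamma(13/4, 511/40)
obs 4: x=0 → posterior Inverse-Gamma(15/4, 129/10)
obs 5: x=-7 → posterior Inverse-Gamma(17/4, 1641/40)
obs 6: x=-7/2 → posterior Inverse-Gamma(19/4, 1961/40)
obs 7: x=2 → posterior Inverse-Gamma(21/4, 1003/20)
obs 8: x=3/4 → posterior Inverse-Gamma(23/4, 8029/160)
obs 9: x=3/2 → posterior Inverse-Gamma(25/4, 8109/160)
obs 10: x=0 → posterior Inverse-Gamma(27/4, 8129/160)
obs 11: x=-8 → posterior Inverse-Gamma(29/4, 13909/160)
obs 12: x=1 → posterior Inverse-Gamma(31/4, 13929/160)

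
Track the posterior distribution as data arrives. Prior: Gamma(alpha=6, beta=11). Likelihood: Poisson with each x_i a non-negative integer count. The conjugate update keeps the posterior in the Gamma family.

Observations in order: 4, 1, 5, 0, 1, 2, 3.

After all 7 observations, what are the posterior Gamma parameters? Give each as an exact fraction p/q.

obs 1: x=4 → posterior Gamma(10, 12)
obs 2: x=1 → posterior Gamma(11, 13)
obs 3: x=5 → posterior Gamma(16, 14)
obs 4: x=0 → posterior Gamma(16, 15)
obs 5: x=1 → posterior Gamma(17, 16)
obs 6: x=2 → posterior Gamma(19, 17)
obs 7: x=3 → posterior Gamma(22, 18)

alpha=22, beta=18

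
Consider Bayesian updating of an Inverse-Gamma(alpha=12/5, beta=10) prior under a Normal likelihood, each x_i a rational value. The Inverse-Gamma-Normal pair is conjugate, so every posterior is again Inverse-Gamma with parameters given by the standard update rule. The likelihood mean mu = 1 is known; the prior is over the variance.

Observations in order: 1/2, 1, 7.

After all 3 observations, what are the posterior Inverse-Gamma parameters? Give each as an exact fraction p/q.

obs 1: x=1/2 → posterior Inverse-Gamma(29/10, 81/8)
obs 2: x=1 → posterior Inverse-Gamma(17/5, 81/8)
obs 3: x=7 → posterior Inverse-Gamma(39/10, 225/8)

alpha=39/10, beta=225/8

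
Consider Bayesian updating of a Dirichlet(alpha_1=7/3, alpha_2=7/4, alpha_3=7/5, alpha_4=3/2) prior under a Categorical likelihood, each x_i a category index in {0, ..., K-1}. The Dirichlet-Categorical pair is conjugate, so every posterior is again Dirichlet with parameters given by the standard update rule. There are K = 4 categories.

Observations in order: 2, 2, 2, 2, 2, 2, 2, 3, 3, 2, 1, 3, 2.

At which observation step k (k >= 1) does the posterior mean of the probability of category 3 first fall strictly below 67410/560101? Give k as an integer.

obs 1: x=2 → posterior Dirichlet(7/3, 7/4, 12/5, 3/2)
obs 2: x=2 → posterior Dirichlet(7/3, 7/4, 17/5, 3/2)
obs 3: x=2 → posterior Dirichlet(7/3, 7/4, 22/5, 3/2)
obs 4: x=2 → posterior Dirichlet(7/3, 7/4, 27/5, 3/2)
obs 5: x=2 → posterior Dirichlet(7/3, 7/4, 32/5, 3/2)
obs 6: x=2 → posterior Dirichlet(7/3, 7/4, 37/5, 3/2)
obs 7: x=2 → posterior Dirichlet(7/3, 7/4, 42/5, 3/2)
obs 8: x=3 → posterior Dirichlet(7/3, 7/4, 42/5, 5/2)
obs 9: x=3 → posterior Dirichlet(7/3, 7/4, 42/5, 7/2)
obs 10: x=2 → posterior Dirichlet(7/3, 7/4, 47/5, 7/2)
obs 11: x=1 → posterior Dirichlet(7/3, 11/4, 47/5, 7/2)
obs 12: x=3 → posterior Dirichlet(7/3, 11/4, 47/5, 9/2)
obs 13: x=2 → posterior Dirichlet(7/3, 11/4, 52/5, 9/2)

k = 6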